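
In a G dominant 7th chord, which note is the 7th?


Reasoning:
Dominant 7th chord = root + major 3rd + perfect 5th + minor 7th
Seventh chords stack in thirds, so the letter names are G-B-D-F
Root: G
Major 3rd above G: B
Perfect 5th above G: D
Minor 7th above G: F
The 7th = F


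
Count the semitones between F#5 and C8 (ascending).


Working:
Absolute semitone position = octave×12 + chromatic position
F#5: 5×12 + 6 = 66
C8: 8×12 + 0 = 96
Difference = 96 - 66 = 30
= 30 semitones


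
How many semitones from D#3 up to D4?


Working:
Absolute semitone position = octave×12 + chromatic position
D#3: 3×12 + 3 = 39
D4: 4×12 + 2 = 50
Difference = 50 - 39 = 11
= 11 semitones


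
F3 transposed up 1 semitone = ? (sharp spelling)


F3: chromatic position 5 in octave 3 → absolute = 3×12 + 5 = 41
Transpose up 1: 41 + 1 = 42
42 = 3×12 + 6 → F# in octave 3
Result = F#3


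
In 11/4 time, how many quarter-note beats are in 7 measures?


Time signature 11/4: the bottom number 4 means the quarter note gets one count
The top number 11 means 11 quarter-note beats per measure
Total = 11 × 7 measures
= 77 quarter-note beats


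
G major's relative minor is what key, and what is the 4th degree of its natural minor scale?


The relative minor shares the major's key signature and starts on its 6th degree
6th degree = a major 6th above the tonic; a major 6th above G is E
→ relative minor of G major is E minor
E natural minor scale: E F# G A B C D
= E minor; 4th degree = A


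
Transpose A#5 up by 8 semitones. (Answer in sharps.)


Solution.
A#5: chromatic position 10 in octave 5 → absolute = 5×12 + 10 = 70
Transpose up 8: 70 + 8 = 78
78 = 6×12 + 6 → F# in octave 6
Result = F#6


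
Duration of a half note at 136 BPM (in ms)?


One quarter-note beat = 60000 / BPM = 60000 / 136 ms
Half note = 2 × quarter note
Duration = 2 × 60000 / 136 = 120000 / 136
= 882.4 ms


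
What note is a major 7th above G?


Reasoning:
A 7th spans 7 letter names, so from G we land on F
A major 7th = 11 semitones above G
Spell F at that pitch: F#
= F#


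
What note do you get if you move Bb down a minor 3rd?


minor 3rd: 3 letter names, 3 semitones
Letter: B - 2 → G
Pitch: Bb - 3 semitones, spelled as a G → G
= G


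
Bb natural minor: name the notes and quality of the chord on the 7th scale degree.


Step by step:
Bb natural minor scale: Bb C Db Eb F Gb Ab
Diatonic triad on degree 7 stacks scale notes 7, 2, 4: Ab C Eb
Ab→C = 4 semitones; Ab→Eb = 7 semitones → major triad
= Ab C Eb (major)


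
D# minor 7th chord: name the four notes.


Minor 7th chord = root + minor 3rd + perfect 5th + minor 7th
Seventh chords stack in thirds, so the letter names are D-F-A-C
Root: D#
Minor 3rd above D#: F#
Perfect 5th above D#: A#
Minor 7th above D#: C#
Chord = D# F# A# C#


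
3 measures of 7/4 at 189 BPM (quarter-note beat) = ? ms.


Reasoning:
Quarter-note beat duration = 60000 / 189 ms
Beats per measure (7/4) = 7
One measure = 7 × 60000 / 189 = 420000 / 189 ms
3 measures = 3 × 420000 / 189 = 1260000 / 189
= 6666.7 ms


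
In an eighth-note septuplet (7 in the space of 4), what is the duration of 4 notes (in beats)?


Solution.
Septuplet: 7 notes occupy the space of 4 eighth notes
Space = 4 × 1/2 = 2 beats
Each septuplet note = 2 / 7 = 2/7 beats
4 notes = 4 × 2/7 = 8/7
= 8/7 beats


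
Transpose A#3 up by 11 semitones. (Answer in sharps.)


A#3: chromatic position 10 in octave 3 → absolute = 3×12 + 10 = 46
Transpose up 11: 46 + 11 = 57
57 = 4×12 + 9 → A in octave 4
Result = A4


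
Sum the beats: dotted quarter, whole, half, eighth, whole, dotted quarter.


Reasoning:
Beat values:
  dotted quarter = 1.5 beats
  whole = 4 beats
  half = 2 beats
  eighth = 0.5 beats
  whole = 4 beats
  dotted quarter = 1.5 beats
Sum = 1.5 + 4 + 2 + 0.5 + 4 + 1.5
= 13.5 beats


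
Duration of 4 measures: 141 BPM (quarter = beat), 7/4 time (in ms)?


Step by step:
Quarter-note beat duration = 60000 / 141 ms
Beats per measure (7/4) = 7
One measure = 7 × 60000 / 141 = 420000 / 141 ms
4 measures = 4 × 420000 / 141 = 1680000 / 141
= 11914.9 ms


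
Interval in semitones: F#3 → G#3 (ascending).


Step by step:
Absolute semitone position = octave×12 + chromatic position
F#3: 3×12 + 6 = 42
G#3: 3×12 + 8 = 44
Difference = 44 - 42 = 2
= 2 semitones


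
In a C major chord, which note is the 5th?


Step by step:
Major triad = root + major 3rd (4 semitones) + perfect 5th (7 semitones)
A triad on C stacks thirds, so the chord tones use letter names C-E-G
Root: C
Major 3rd above C: E
Perfect 5th above C: G
The 5th = G


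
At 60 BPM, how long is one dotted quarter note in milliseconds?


Let's work it out.
One quarter-note beat = 60000 / BPM = 60000 / 60 ms
Dotted quarter note = 3/2 × quarter note
Duration = 3/2 × 60000 / 60 = 90000 / 60
= 1500.0 ms


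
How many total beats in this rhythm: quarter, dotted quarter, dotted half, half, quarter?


Beat values:
  quarter = 1 beat
  dotted quarter = 1.5 beats
  dotted half = 3 beats
  half = 2 beats
  quarter = 1 beat
Sum = 1 + 1.5 + 3 + 2 + 1
= 8.5 beats


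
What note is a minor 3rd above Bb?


Step by step:
A 3rd spans 3 letter names, so from B we land on D
A minor 3rd = 3 semitones above Bb
Spell D at that pitch: Db
= Db


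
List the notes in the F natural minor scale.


Natural minor scale pattern: W-H-W-W-H-W-W (2-1-2-2-1-2-2 semitones)
Starting from F:
  F + 2 semitones → G
  G + 1 semitone → Ab
  Ab + 2 semitones → Bb
  Bb + 2 semitones → C
  C + 1 semitone → Db
  Db + 2 semitones → Eb
  Eb + 2 semitones → F
Scale = F G Ab Bb C Db Eb


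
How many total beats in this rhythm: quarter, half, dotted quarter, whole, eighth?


Solution.
Beat values:
  quarter = 1 beat
  half = 2 beats
  dotted quarter = 1.5 beats
  whole = 4 beats
  eighth = 0.5 beats
Sum = 1 + 2 + 1.5 + 4 + 0.5
= 9 beats


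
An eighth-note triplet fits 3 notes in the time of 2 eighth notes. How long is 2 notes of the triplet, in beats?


Reasoning:
Triplet: 3 notes occupy the space of 2 eighth notes
Space = 2 × 1/2 = 1 beat
Each triplet note = 1 / 3 = 1/3 beats
2 notes = 2 × 1/3 = 2/3
= 2/3 beats


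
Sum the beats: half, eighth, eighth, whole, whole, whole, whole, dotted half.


Reasoning:
Beat values:
  half = 2 beats
  eighth = 0.5 beats
  eighth = 0.5 beats
  whole = 4 beats
  whole = 4 beats
  whole = 4 beats
  whole = 4 beats
  dotted half = 3 beats
Sum = 2 + 0.5 + 0.5 + 4 + 4 + 4 + 4 + 3
= 22 beats


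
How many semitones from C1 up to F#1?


Reasoning:
Absolute semitone position = octave×12 + chromatic position
C1: 1×12 + 0 = 12
F#1: 1×12 + 6 = 18
Difference = 18 - 12 = 6
= 6 semitones


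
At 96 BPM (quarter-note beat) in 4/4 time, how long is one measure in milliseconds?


Quarter-note beat duration = 60000 / 96 ms
Beats per measure (4/4) = 4
One measure = 4 × 60000 / 96 = 240000 / 96 ms
= 2500.0 ms


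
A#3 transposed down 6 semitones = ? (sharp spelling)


Solution.
A#3: chromatic position 10 in octave 3 → absolute = 3×12 + 10 = 46
Transpose down 6: 46 - 6 = 40
40 = 3×12 + 4 → E in octave 3
Result = E3


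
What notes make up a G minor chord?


Minor triad = root + minor 3rd (3 semitones) + perfect 5th (7 semitones)
A triad on G stacks thirds, so the chord tones use letter names G-B-D
Root: G
Minor 3rd above G: Bb
Perfect 5th above G: D
Chord = G Bb D


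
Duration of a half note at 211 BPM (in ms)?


Working:
One quarter-note beat = 60000 / BPM = 60000 / 211 ms
Half note = 2 × quarter note
Duration = 2 × 60000 / 211 = 120000 / 211
= 568.7 ms


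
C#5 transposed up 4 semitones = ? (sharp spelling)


C#5: chromatic position 1 in octave 5 → absolute = 5×12 + 1 = 61
Transpose up 4: 61 + 4 = 65
65 = 5×12 + 5 → F in octave 5
Result = F5


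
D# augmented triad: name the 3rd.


Working:
Augmented triad = root + major 3rd (4 semitones) + augmented 5th (8 semitones)
A triad on D# stacks thirds, so the chord tones use letter names D-F-A
Root: D#
Major 3rd above D#: F##
Augmented 5th above D#: A##
The 3rd = F##


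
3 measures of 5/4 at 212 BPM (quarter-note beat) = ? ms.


Quarter-note beat duration = 60000 / 212 ms
Beats per measure (5/4) = 5
One measure = 5 × 60000 / 212 = 300000 / 212 ms
3 measures = 3 × 300000 / 212 = 900000 / 212
= 4245.3 ms


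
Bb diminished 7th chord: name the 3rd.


Step by step:
Diminished 7th chord = root + minor 3rd + diminished 5th + diminished 7th
Seventh chords stack in thirds, so the letter names are B-D-F-A
Root: Bb
Minor 3rd above Bb: Db
Diminished 5th above Bb: Fb
Diminished 7th above Bb: Abb
The 3rd = Db


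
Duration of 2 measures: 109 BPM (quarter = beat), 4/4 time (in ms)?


Reasoning:
Quarter-note beat duration = 60000 / 109 ms
Beats per measure (4/4) = 4
One measure = 4 × 60000 / 109 = 240000 / 109 ms
2 measures = 2 × 240000 / 109 = 480000 / 109
= 4403.7 ms


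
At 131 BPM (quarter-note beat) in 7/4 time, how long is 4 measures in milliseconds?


Working:
Quarter-note beat duration = 60000 / 131 ms
Beats per measure (7/4) = 7
One measure = 7 × 60000 / 131 = 420000 / 131 ms
4 measures = 4 × 420000 / 131 = 1680000 / 131
= 12824.4 ms


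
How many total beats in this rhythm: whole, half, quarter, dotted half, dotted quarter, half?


Beat values:
  whole = 4 beats
  half = 2 beats
  quarter = 1 beat
  dotted half = 3 beats
  dotted quarter = 1.5 beats
  half = 2 beats
Sum = 4 + 2 + 1 + 3 + 1.5 + 2
= 13.5 beats


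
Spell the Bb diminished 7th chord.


Working:
Diminished 7th chord = root + minor 3rd + diminished 5th + diminished 7th
Seventh chords stack in thirds, so the letter names are B-D-F-A
Root: Bb
Minor 3rd above Bb: Db
Diminished 5th above Bb: Fb
Diminished 7th above Bb: Abb
Chord = Bb Db Fb Abb


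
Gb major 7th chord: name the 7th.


Working:
Major 7th chord = root + major 3rd + perfect 5th + major 7th
Seventh chords stack in thirds, so the letter names are G-B-D-F
Root: Gb
Major 3rd above Gb: Bb
Perfect 5th above Gb: Db
Major 7th above Gb: F
The 7th = F


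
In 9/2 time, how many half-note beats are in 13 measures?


Solution.
Time signature 9/2: the bottom number 2 means the half note gets one count
The top number 9 means 9 half-note beats per measure
Total = 9 × 13 measures
= 117 half-note beats


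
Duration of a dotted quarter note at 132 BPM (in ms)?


One quarter-note beat = 60000 / BPM = 60000 / 132 ms
Dotted quarter note = 3/2 × quarter note
Duration = 3/2 × 60000 / 132 = 90000 / 132
= 681.8 ms


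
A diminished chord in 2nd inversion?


Step by step:
Root position: A C Eb
2nd inversion: move root and 3rd up an octave
Bass note: Eb
Notes (bottom to top) = Eb A C


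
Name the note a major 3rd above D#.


Working:
A 3rd spans 3 letter names, so from D we land on F
A major 3rd = 4 semitones above D#
Spell F at that pitch: F##
= F##


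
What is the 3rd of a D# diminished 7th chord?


Diminished 7th chord = root + minor 3rd + diminished 5th + diminished 7th
Seventh chords stack in thirds, so the letter names are D-F-A-C
Root: D#
Minor 3rd above D#: F#
Diminished 5th above D#: A
Diminished 7th above D#: C
The 3rd = F#


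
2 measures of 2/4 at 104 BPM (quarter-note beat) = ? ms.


Reasoning:
Quarter-note beat duration = 60000 / 104 ms
Beats per measure (2/4) = 2
One measure = 2 × 60000 / 104 = 120000 / 104 ms
2 measures = 2 × 120000 / 104 = 240000 / 104
= 2307.7 ms


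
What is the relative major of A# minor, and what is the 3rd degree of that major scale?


Step by step:
The relative major shares the key signature and is a minor 3rd above the minor tonic
A minor 3rd above A# is C#
→ relative major of A# minor is C# major
C# major scale: C# D# E# F# G# A# B#
= C# major; 3rd degree = E#


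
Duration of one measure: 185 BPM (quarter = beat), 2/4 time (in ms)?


Solution.
Quarter-note beat duration = 60000 / 185 ms
Beats per measure (2/4) = 2
One measure = 2 × 60000 / 185 = 120000 / 185 ms
= 648.6 ms


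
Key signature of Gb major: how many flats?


Step by step:
Flat major keys: C(0), F(1), Bb(2), Eb(3), Ab(4), Db(5), Gb(6), Cb(7)
Gb major has 6 flats
Order of flats: Bb Eb Ab Db Gb Cb Fb → first 6: Bb, Eb, Ab, Db, Gb, Cb
= 6 flats


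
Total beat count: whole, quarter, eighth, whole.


Working:
Beat values:
  whole = 4 beats
  quarter = 1 beat
  eighth = 0.5 beats
  whole = 4 beats
Sum = 4 + 1 + 0.5 + 4
= 9.5 beats


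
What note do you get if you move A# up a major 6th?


Working:
major 6th: 6 letter names, 9 semitones
Letter: A + 5 → F
Pitch: A# + 9 semitones, spelled as an F → F##
= F##


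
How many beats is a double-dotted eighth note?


Reasoning:
Base eighth note = 1/2 beats
Dot 1 adds half the previous value: +1/4
Dot 2 adds half the previous value: +1/8
One double-dotted eighth = 1/2 + 1/4 + 1/8 = 7/8
= 7/8 beats


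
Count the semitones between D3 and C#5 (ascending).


Working:
Absolute semitone position = octave×12 + chromatic position
D3: 3×12 + 2 = 38
C#5: 5×12 + 1 = 61
Difference = 61 - 38 = 23
= 23 semitones


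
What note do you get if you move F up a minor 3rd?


Let's work it out.
minor 3rd: 3 letter names, 3 semitones
Letter: F + 2 → A
Pitch: F + 3 semitones, spelled as an A → Ab
= Ab


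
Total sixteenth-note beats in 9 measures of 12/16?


Working:
Time signature 12/16: the bottom number 16 means the sixteenth note gets one count
The top number 12 means 12 sixteenth-note beats per measure
Total = 12 × 9 measures
= 108 sixteenth-note beats


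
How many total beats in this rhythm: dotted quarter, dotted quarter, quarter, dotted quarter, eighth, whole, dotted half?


Reasoning:
Beat values:
  dotted quarter = 1.5 beats
  dotted quarter = 1.5 beats
  quarter = 1 beat
  dotted quarter = 1.5 beats
  eighth = 0.5 beats
  whole = 4 beats
  dotted half = 3 beats
Sum = 1.5 + 1.5 + 1 + 1.5 + 0.5 + 4 + 3
= 13 beats


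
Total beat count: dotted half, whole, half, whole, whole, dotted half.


Step by step:
Beat values:
  dotted half = 3 beats
  whole = 4 beats
  half = 2 beats
  whole = 4 beats
  whole = 4 beats
  dotted half = 3 beats
Sum = 3 + 4 + 2 + 4 + 4 + 3
= 20 beats


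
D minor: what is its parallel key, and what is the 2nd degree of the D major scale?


Parallel keys share the same tonic but differ in mode
D minor → parallel is D major
D major scale: D E F# G A B C#
= D major; 2nd degree = E


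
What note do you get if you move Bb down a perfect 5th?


Reasoning:
perfect 5th: 5 letter names, 7 semitones
Letter: B - 4 → E
Pitch: Bb - 7 semitones, spelled as an E → Eb
= Eb


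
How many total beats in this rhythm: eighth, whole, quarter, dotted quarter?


Solution.
Beat values:
  eighth = 0.5 beats
  whole = 4 beats
  quarter = 1 beat
  dotted quarter = 1.5 beats
Sum = 0.5 + 4 + 1 + 1.5
= 7 beats


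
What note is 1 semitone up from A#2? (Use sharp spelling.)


A#2: chromatic position 10 in octave 2 → absolute = 2×12 + 10 = 34
Transpose up 1: 34 + 1 = 35
35 = 2×12 + 11 → B in octave 2
Result = B2


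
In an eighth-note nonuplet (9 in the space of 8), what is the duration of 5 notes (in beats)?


Solution.
Nonuplet: 9 notes occupy the space of 8 eighth notes
Space = 8 × 1/2 = 4 beats
Each nonuplet note = 4 / 9 = 4/9 beats
5 notes = 5 × 4/9 = 20/9
= 20/9 beats


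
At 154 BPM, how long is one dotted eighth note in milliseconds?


One quarter-note beat = 60000 / BPM = 60000 / 154 ms
Dotted eighth note = 3/4 × quarter note
Duration = 3/4 × 60000 / 154 = 45000 / 154
= 292.2 ms


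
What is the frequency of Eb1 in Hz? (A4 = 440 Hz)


Reasoning:
f = 440 × 2^(n/12) where n = semitones from A4
Eb1: -42 semitones from A4
f = 440 × 2^(-42/12)
f = 38.89 Hz


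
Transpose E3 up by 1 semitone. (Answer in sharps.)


Reasoning:
E3: chromatic position 4 in octave 3 → absolute = 3×12 + 4 = 40
Transpose up 1: 40 + 1 = 41
41 = 3×12 + 5 → F in octave 3
Result = F3


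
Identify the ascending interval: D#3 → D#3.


Step by step:
Letter names: D → D spans 1 letter name → a unison
Semitones: D#3 → D#3 = 0 half-steps
A unison of 0 semitones is a perfect unison
= perfect unison


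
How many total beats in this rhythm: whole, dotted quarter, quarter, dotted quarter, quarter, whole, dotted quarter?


Reasoning:
Beat values:
  whole = 4 beats
  dotted quarter = 1.5 beats
  quarter = 1 beat
  dotted quarter = 1.5 beats
  quarter = 1 beat
  whole = 4 beats
  dotted quarter = 1.5 beats
Sum = 4 + 1.5 + 1 + 1.5 + 1 + 4 + 1.5
= 14.5 beats


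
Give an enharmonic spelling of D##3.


Working:
Enharmonic notes sound the same pitch but are spelled with different letter names
D## and E name the same pitch class
= E3


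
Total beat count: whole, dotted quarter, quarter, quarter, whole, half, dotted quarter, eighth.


Beat values:
  whole = 4 beats
  dotted quarter = 1.5 beats
  quarter = 1 beat
  quarter = 1 beat
  whole = 4 beats
  half = 2 beats
  dotted quarter = 1.5 beats
  eighth = 0.5 beats
Sum = 4 + 1.5 + 1 + 1 + 4 + 2 + 1.5 + 0.5
= 15.5 beats


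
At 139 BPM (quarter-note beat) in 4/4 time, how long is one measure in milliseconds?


Let's work it out.
Quarter-note beat duration = 60000 / 139 ms
Beats per measure (4/4) = 4
One measure = 4 × 60000 / 139 = 240000 / 139 ms
= 1726.6 ms


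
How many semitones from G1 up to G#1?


Reasoning:
Absolute semitone position = octave×12 + chromatic position
G1: 1×12 + 7 = 19
G#1: 1×12 + 8 = 20
Difference = 20 - 19 = 1
= 1 semitone


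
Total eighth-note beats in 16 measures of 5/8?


Working:
Time signature 5/8: the bottom number 8 means the eighth note gets one count
The top number 5 means 5 eighth-note beats per measure
Total = 5 × 16 measures
= 80 eighth-note beats


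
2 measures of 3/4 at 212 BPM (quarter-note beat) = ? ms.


Solution.
Quarter-note beat duration = 60000 / 212 ms
Beats per measure (3/4) = 3
One measure = 3 × 60000 / 212 = 180000 / 212 ms
2 measures = 2 × 180000 / 212 = 360000 / 212
= 1698.1 ms


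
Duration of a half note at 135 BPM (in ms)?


Solution.
One quarter-note beat = 60000 / BPM = 60000 / 135 ms
Half note = 2 × quarter note
Duration = 2 × 60000 / 135 = 120000 / 135
= 888.9 ms


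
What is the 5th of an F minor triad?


Let's work it out.
Minor triad = root + minor 3rd (3 semitones) + perfect 5th (7 semitones)
A triad on F stacks thirds, so the chord tones use letter names F-A-C
Root: F
Minor 3rd above F: Ab
Perfect 5th above F: C
The 5th = C


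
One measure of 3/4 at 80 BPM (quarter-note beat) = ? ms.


Solution.
Quarter-note beat duration = 60000 / 80 ms
Beats per measure (3/4) = 3
One measure = 3 × 60000 / 80 = 180000 / 80 ms
= 2250.0 ms


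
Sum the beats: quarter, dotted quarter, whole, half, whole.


Working:
Beat values:
  quarter = 1 beat
  dotted quarter = 1.5 beats
  whole = 4 beats
  half = 2 beats
  whole = 4 beats
Sum = 1 + 1.5 + 4 + 2 + 4
= 12.5 beats


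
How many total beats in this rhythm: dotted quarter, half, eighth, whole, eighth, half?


Working:
Beat values:
  dotted quarter = 1.5 beats
  half = 2 beats
  eighth = 0.5 beats
  whole = 4 beats
  eighth = 0.5 beats
  half = 2 beats
Sum = 1.5 + 2 + 0.5 + 4 + 0.5 + 2
= 10.5 beats


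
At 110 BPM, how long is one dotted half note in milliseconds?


Working:
One quarter-note beat = 60000 / BPM = 60000 / 110 ms
Dotted half note = 3 × quarter note
Duration = 3 × 60000 / 110 = 180000 / 110
= 1636.4 ms


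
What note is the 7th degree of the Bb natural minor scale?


Let's work it out.
Natural minor scale pattern: W-H-W-W-H-W-W (2-1-2-2-1-2-2 semitones)
Starting from Bb:
  Bb + 2 semitones → C
  C + 1 semitone → Db
  Db + 2 semitones → Eb
  Eb + 2 semitones → F
  F + 1 semitone → Gb
  Gb + 2 semitones → Ab
  Ab + 2 semitones → Bb
Scale: Bb C Db Eb F Gb Ab
Degree 7 = Ab


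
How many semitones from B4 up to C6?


Step by step:
Absolute semitone position = octave×12 + chromatic position
B4: 4×12 + 11 = 59
C6: 6×12 + 0 = 72
Difference = 72 - 59 = 13
= 13 semitones


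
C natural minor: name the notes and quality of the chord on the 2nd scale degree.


C natural minor scale: C D Eb F G Ab Bb
Diatonic triad on degree 2 stacks scale notes 2, 4, 6: D F Ab
D→F = 3 semitones; D→Ab = 6 semitones → diminished triad
= D F Ab (diminished)


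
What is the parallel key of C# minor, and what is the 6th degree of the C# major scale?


Working:
Parallel keys share the same tonic but differ in mode
C# minor → parallel is C# major
C# major scale: C# D# E# F# G# A# B#
= C# major; 6th degree = A#


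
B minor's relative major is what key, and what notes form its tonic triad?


The relative major shares the key signature and is a minor 3rd above the minor tonic
A minor 3rd above B is D
→ relative major of B minor is D major
Tonic triad of D major = root + major 3rd + perfect 5th = D F# A
= D major; triad = D F# A


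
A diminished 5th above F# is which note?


Step by step:
A 5th spans 5 letter names, so from F we land on C
A diminished 5th = 6 semitones above F#
Spell C at that pitch: C
= C


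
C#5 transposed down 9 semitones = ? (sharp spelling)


Working:
C#5: chromatic position 1 in octave 5 → absolute = 5×12 + 1 = 61
Transpose down 9: 61 - 9 = 52
52 = 4×12 + 4 → E in octave 4
Result = E4


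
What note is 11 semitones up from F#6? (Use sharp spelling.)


Reasoning:
F#6: chromatic position 6 in octave 6 → absolute = 6×12 + 6 = 78
Transpose up 11: 78 + 11 = 89
89 = 7×12 + 5 → F in octave 7
Result = F7


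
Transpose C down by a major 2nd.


major 2nd: 2 letter names, 2 semitones
Letter: C - 1 → B
Pitch: C - 2 semitones, spelled as a B → Bb
= Bb


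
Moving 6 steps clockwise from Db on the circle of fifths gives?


Solution.
Each clockwise step on the circle of fifths moves up a perfect 5th
From Db: Db → Ab → Eb → Bb → F → C → G
= G


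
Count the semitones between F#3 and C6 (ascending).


Working:
Absolute semitone position = octave×12 + chromatic position
F#3: 3×12 + 6 = 42
C6: 6×12 + 0 = 72
Difference = 72 - 42 = 30
= 30 semitones


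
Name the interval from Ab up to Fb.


Step by step:
Letter names: A → F spans 6 letter names → a 6th
Semitones: Ab → Fb = 8 half-steps
A 6th of 8 semitones is a minor 6th
= minor 6th


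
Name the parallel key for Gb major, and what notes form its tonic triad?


Solution.
Parallel keys share the same tonic but differ in mode
Gb major → parallel is Gb minor
Tonic triad of Gb minor = Gb Bbb Db
= Gb minor; triad = Gb Bbb Db


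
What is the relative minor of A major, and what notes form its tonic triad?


Working:
The relative minor shares the major's key signature and starts on its 6th degree
6th degree = a major 6th above the tonic; a major 6th above A is F#
→ relative minor of A major is F# minor
Tonic triad of F# minor = root + minor 3rd + perfect 5th = F# A C#
= F# minor; triad = F# A C#


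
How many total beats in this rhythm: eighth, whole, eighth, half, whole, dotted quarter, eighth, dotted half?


Solution.
Beat values:
  eighth = 0.5 beats
  whole = 4 beats
  eighth = 0.5 beats
  half = 2 beats
  whole = 4 beats
  dotted quarter = 1.5 beats
  eighth = 0.5 beats
  dotted half = 3 beats
Sum = 0.5 + 4 + 0.5 + 2 + 4 + 1.5 + 0.5 + 3
= 16 beats


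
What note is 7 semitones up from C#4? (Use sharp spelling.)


C#4: chromatic position 1 in octave 4 → absolute = 4×12 + 1 = 49
Transpose up 7: 49 + 7 = 56
56 = 4×12 + 8 → G# in octave 4
Result = G#4


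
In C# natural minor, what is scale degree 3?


Solution.
Natural minor scale pattern: W-H-W-W-H-W-W (2-1-2-2-1-2-2 semitones)
Starting from C#:
  C# + 2 semitones → D#
  D# + 1 semitone → E
  E + 2 semitones → F#
  F# + 2 semitones → G#
  G# + 1 semitone → A
  A + 2 semitones → B
  B + 2 semitones → C#
Scale: C# D# E F# G# A B
Degree 3 = E


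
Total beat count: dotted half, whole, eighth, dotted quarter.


Step by step:
Beat values:
  dotted half = 3 beats
  whole = 4 beats
  eighth = 0.5 beats
  dotted quarter = 1.5 beats
Sum = 3 + 4 + 0.5 + 1.5
= 9 beats


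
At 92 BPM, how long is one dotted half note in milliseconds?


Working:
One quarter-note beat = 60000 / BPM = 60000 / 92 ms
Dotted half note = 3 × quarter note
Duration = 3 × 60000 / 92 = 180000 / 92
= 1956.5 ms


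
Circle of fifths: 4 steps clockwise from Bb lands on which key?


Each clockwise step on the circle of fifths moves up a perfect 5th
From Bb: Bb → F → C → G → D
= D


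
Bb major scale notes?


Working:
Major scale pattern: W-W-H-W-W-W-H (2-2-1-2-2-2-1 semitones)
Starting from Bb:
  Bb + 2 semitones → C
  C + 2 semitones → D
  D + 1 semitone → Eb
  Eb + 2 semitones → F
  F + 2 semitones → G
  G + 2 semitones → A
  A + 1 semitone → Bb
Scale = Bb C D Eb F G A


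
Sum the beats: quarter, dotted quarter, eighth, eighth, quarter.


Working:
Beat values:
  quarter = 1 beat
  dotted quarter = 1.5 beats
  eighth = 0.5 beats
  eighth = 0.5 beats
  quarter = 1 beat
Sum = 1 + 1.5 + 0.5 + 0.5 + 1
= 4.5 beats


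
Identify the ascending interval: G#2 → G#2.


Letter names: G → G spans 1 letter name → a unison
Semitones: G#2 → G#2 = 0 half-steps
A unison of 0 semitones is a perfect unison
= perfect unison


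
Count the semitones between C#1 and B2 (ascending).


Absolute semitone position = octave×12 + chromatic position
C#1: 1×12 + 1 = 13
B2: 2×12 + 11 = 35
Difference = 35 - 13 = 22
= 22 semitones


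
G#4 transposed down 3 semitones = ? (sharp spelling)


Solution.
G#4: chromatic position 8 in octave 4 → absolute = 4×12 + 8 = 56
Transpose down 3: 56 - 3 = 53
53 = 4×12 + 5 → F in octave 4
Result = F4


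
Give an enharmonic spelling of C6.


Enharmonic notes sound the same pitch but are spelled with different letter names
C and Dbb name the same pitch class
= Dbb6


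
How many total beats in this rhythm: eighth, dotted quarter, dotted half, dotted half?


Solution.
Beat values:
  eighth = 0.5 beats
  dotted quarter = 1.5 beats
  dotted half = 3 beats
  dotted half = 3 beats
Sum = 0.5 + 1.5 + 3 + 3
= 8 beats


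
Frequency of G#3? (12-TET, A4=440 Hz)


Step by step:
f = 440 × 2^(n/12) where n = semitones from A4
G#3: -13 semitones from A4
f = 440 × 2^(-13/12)
f = 207.65 Hz


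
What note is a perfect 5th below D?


Step by step:
A 5th spans 5 letter names, so from D we land on G
A perfect 5th = 7 semitones below D
Spell G at that pitch: G
= G


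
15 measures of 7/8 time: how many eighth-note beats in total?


Working:
Time signature 7/8: the bottom number 8 means the eighth note gets one count
The top number 7 means 7 eighth-note beats per measure
Total = 7 × 15 measures
= 105 eighth-note beats


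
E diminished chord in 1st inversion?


Let's work it out.
Root position: E G Bb
1st inversion: move root up an octave
Bass note: G
Notes (bottom to top) = G Bb E


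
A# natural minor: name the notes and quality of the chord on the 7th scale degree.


Step by step:
A# natural minor scale: A# B# C# D# E# F# G#
Diatonic triad on degree 7 stacks scale notes 7, 2, 4: G# B# D#
G#→B# = 4 semitones; G#→D# = 7 semitones → major triad
= G# B# D# (major)


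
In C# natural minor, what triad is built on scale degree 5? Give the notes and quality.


C# natural minor scale: C# D# E F# G# A B
Diatonic triad on degree 5 stacks scale notes 5, 7, 2: G# B D#
G#→B = 3 semitones; G#→D# = 7 semitones → minor triad
= G# B D# (minor)


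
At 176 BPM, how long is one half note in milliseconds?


Solution.
One quarter-note beat = 60000 / BPM = 60000 / 176 ms
Half note = 2 × quarter note
Duration = 2 × 60000 / 176 = 120000 / 176
= 681.8 ms


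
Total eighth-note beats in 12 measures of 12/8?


Time signature 12/8: the bottom number 8 means the eighth note gets one count
The top number 12 means 12 eighth-note beats per measure
Total = 12 × 12 measures
= 144 eighth-note beats


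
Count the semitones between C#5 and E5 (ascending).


Let's work it out.
Absolute semitone position = octave×12 + chromatic position
C#5: 5×12 + 1 = 61
E5: 5×12 + 4 = 64
Difference = 64 - 61 = 3
= 3 semitones


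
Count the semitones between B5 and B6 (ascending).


Reasoning:
Absolute semitone position = octave×12 + chromatic position
B5: 5×12 + 11 = 71
B6: 6×12 + 11 = 83
Difference = 83 - 71 = 12
= 12 semitones


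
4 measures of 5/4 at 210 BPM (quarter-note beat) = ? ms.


Quarter-note beat duration = 60000 / 210 ms
Beats per measure (5/4) = 5
One measure = 5 × 60000 / 210 = 300000 / 210 ms
4 measures = 4 × 300000 / 210 = 1200000 / 210
= 5714.3 ms


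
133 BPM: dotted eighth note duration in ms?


One quarter-note beat = 60000 / BPM = 60000 / 133 ms
Dotted eighth note = 3/4 × quarter note
Duration = 3/4 × 60000 / 133 = 45000 / 133
= 338.3 ms


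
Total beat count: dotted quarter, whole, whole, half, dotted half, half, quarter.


Working:
Beat values:
  dotted quarter = 1.5 beats
  whole = 4 beats
  whole = 4 beats
  half = 2 beats
  dotted half = 3 beats
  half = 2 beats
  quarter = 1 beat
Sum = 1.5 + 4 + 4 + 2 + 3 + 2 + 1
= 17.5 beats


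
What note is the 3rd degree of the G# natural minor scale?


Working:
Natural minor scale pattern: W-H-W-W-H-W-W (2-1-2-2-1-2-2 semitones)
Starting from G#:
  G# + 2 semitones → A#
  A# + 1 semitone → B
  B + 2 semitones → C#
  C# + 2 semitones → D#
  D# + 1 semitone → E
  E + 2 semitones → F#
  F# + 2 semitones → G#
Scale: G# A# B C# D# E F#
Degree 3 = B


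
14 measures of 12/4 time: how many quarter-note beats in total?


Time signature 12/4: the bottom number 4 means the quarter note gets one count
The top number 12 means 12 quarter-note beats per measure
Total = 12 × 14 measures
= 168 quarter-note beats


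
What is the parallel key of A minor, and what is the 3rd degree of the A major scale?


Working:
Parallel keys share the same tonic but differ in mode
A minor → parallel is A major
A major scale: A B C# D E F# G#
= A major; 3rd degree = C#


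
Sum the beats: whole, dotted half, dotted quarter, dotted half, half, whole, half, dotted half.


Beat values:
  whole = 4 beats
  dotted half = 3 beats
  dotted quarter = 1.5 beats
  dotted half = 3 beats
  half = 2 beats
  whole = 4 beats
  half = 2 beats
  dotted half = 3 beats
Sum = 4 + 3 + 1.5 + 3 + 2 + 4 + 2 + 3
= 22.5 beats


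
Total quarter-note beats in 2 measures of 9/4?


Solution.
Time signature 9/4: the bottom number 4 means the quarter note gets one count
The top number 9 means 9 quarter-note beats per measure
Total = 9 × 2 measures
= 18 quarter-note beats


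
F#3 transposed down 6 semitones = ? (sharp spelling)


Reasoning:
F#3: chromatic position 6 in octave 3 → absolute = 3×12 + 6 = 42
Transpose down 6: 42 - 6 = 36
36 = 3×12 + 0 → C in octave 3
Result = C3


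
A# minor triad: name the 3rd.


Working:
Minor triad = root + minor 3rd (3 semitones) + perfect 5th (7 semitones)
A triad on A# stacks thirds, so the chord tones use letter names A-C-E
Root: A#
Minor 3rd above A#: C#
Perfect 5th above A#: E#
The 3rd = C#


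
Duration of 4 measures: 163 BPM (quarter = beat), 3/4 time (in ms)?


Working:
Quarter-note beat duration = 60000 / 163 ms
Beats per measure (3/4) = 3
One measure = 3 × 60000 / 163 = 180000 / 163 ms
4 measures = 4 × 180000 / 163 = 720000 / 163
= 4417.2 ms


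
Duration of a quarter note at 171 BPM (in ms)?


Let's work it out.
One quarter-note beat = 60000 / BPM = 60000 / 171 ms
Duration = 60000 / 171
= 350.9 ms


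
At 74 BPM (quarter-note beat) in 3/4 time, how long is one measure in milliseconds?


Let's work it out.
Quarter-note beat duration = 60000 / 74 ms
Beats per measure (3/4) = 3
One measure = 3 × 60000 / 74 = 180000 / 74 ms
= 2432.4 ms


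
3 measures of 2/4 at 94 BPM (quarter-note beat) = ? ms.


Solution.
Quarter-note beat duration = 60000 / 94 ms
Beats per measure (2/4) = 2
One measure = 2 × 60000 / 94 = 120000 / 94 ms
3 measures = 3 × 120000 / 94 = 360000 / 94
= 3829.8 ms


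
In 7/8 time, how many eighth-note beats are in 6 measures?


Let's work it out.
Time signature 7/8: the bottom number 8 means the eighth note gets one count
The top number 7 means 7 eighth-note beats per measure
Total = 7 × 6 measures
= 42 eighth-note beats


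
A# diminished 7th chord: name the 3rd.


Diminished 7th chord = root + minor 3rd + diminished 5th + diminished 7th
Seventh chords stack in thirds, so the letter names are A-C-E-G
Root: A#
Minor 3rd above A#: C#
Diminished 5th above A#: E
Diminished 7th above A#: G
The 3rd = C#


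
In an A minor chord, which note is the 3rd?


Minor triad = root + minor 3rd (3 semitones) + perfect 5th (7 semitones)
A triad on A stacks thirds, so the chord tones use letter names A-C-E
Root: A
Minor 3rd above A: C
Perfect 5th above A: E
The 3rd = C


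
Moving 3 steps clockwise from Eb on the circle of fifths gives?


Step by step:
Each clockwise step on the circle of fifths moves up a perfect 5th
From Eb: Eb → Bb → F → C
= C


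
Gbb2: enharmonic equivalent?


Enharmonic notes sound the same pitch but are spelled with different letter names
Gbb and F name the same pitch class
= F2


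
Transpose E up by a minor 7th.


Solution.
minor 7th: 7 letter names, 10 semitones
Letter: E + 6 → D
Pitch: E + 10 semitones, spelled as a D → D
= D


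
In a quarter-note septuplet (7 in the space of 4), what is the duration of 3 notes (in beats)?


Let's work it out.
Septuplet: 7 notes occupy the space of 4 quarter notes
Space = 4 × 1 = 4 beats
Each septuplet note = 4 / 7 = 4/7 beats
3 notes = 3 × 4/7 = 12/7
= 12/7 beats


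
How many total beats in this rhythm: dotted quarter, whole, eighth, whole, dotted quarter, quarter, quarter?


Reasoning:
Beat values:
  dotted quarter = 1.5 beats
  whole = 4 beats
  eighth = 0.5 beats
  whole = 4 beats
  dotted quarter = 1.5 beats
  quarter = 1 beat
  quarter = 1 beat
Sum = 1.5 + 4 + 0.5 + 4 + 1.5 + 1 + 1
= 13.5 beats


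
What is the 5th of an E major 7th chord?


Let's work it out.
Major 7th chord = root + major 3rd + perfect 5th + major 7th
Seventh chords stack in thirds, so the letter names are E-G-B-D
Root: E
Major 3rd above E: G#
Perfect 5th above E: B
Major 7th above E: D#
The 5th = B


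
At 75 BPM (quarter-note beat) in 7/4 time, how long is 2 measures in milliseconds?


Reasoning:
Quarter-note beat duration = 60000 / 75 ms
Beats per measure (7/4) = 7
One measure = 7 × 60000 / 75 = 420000 / 75 ms
2 measures = 2 × 420000 / 75 = 840000 / 75
= 11200.0 ms


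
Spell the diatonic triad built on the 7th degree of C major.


C major scale: C D E F G A B
Diatonic triad on degree 7 stacks scale notes 7, 2, 4: B D F
B→D = 3 semitones; B→F = 6 semitones → diminished triad
= B D F (diminished)


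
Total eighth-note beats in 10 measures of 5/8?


Let's work it out.
Time signature 5/8: the bottom number 8 means the eighth note gets one count
The top number 5 means 5 eighth-note beats per measure
Total = 5 × 10 measures
= 50 eighth-note beats


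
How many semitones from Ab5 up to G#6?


Solution.
Absolute semitone position = octave×12 + chromatic position
Ab5: 5×12 + 8 = 68
G#6: 6×12 + 8 = 80
Difference = 80 - 68 = 12
= 12 semitones


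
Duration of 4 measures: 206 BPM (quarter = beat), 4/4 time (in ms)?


Step by step:
Quarter-note beat duration = 60000 / 206 ms
Beats per measure (4/4) = 4
One measure = 4 × 60000 / 206 = 240000 / 206 ms
4 measures = 4 × 240000 / 206 = 960000 / 206
= 4660.2 ms


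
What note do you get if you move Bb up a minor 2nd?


minor 2nd: 2 letter names, 1 semitones
Letter: B + 1 → C
Pitch: Bb + 1 semitones, spelled as a C → Cb
= Cb


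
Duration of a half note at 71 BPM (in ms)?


Working:
One quarter-note beat = 60000 / BPM = 60000 / 71 ms
Half note = 2 × quarter note
Duration = 2 × 60000 / 71 = 120000 / 71
= 1690.1 ms


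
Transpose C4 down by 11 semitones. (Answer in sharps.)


C4: chromatic position 0 in octave 4 → absolute = 4×12 + 0 = 48
Transpose down 11: 48 - 11 = 37
37 = 3×12 + 1 → C# in octave 3
Result = C#3


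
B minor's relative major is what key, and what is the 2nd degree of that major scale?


Working:
The relative major shares the key signature and is a minor 3rd above the minor tonic
A minor 3rd above B is D
→ relative major of B minor is D major
D major scale: D E F# G A B C#
= D major; 2nd degree = E


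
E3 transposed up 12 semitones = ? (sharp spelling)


Step by step:
E3: chromatic position 4 in octave 3 → absolute = 3×12 + 4 = 40
Transpose up 12: 40 + 12 = 52
52 = 4×12 + 4 → E in octave 4
Result = E4


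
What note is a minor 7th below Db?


Working:
A 7th spans 7 letter names, so from D we land on E
A minor 7th = 10 semitones below Db
Spell E at that pitch: Eb
= Eb


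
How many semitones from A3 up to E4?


Absolute semitone position = octave×12 + chromatic position
A3: 3×12 + 9 = 45
E4: 4×12 + 4 = 52
Difference = 52 - 45 = 7
= 7 semitones


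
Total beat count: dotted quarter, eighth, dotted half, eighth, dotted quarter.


Working:
Beat values:
  dotted quarter = 1.5 beats
  eighth = 0.5 beats
  dotted half = 3 beats
  eighth = 0.5 beats
  dotted quarter = 1.5 beats
Sum = 1.5 + 0.5 + 3 + 0.5 + 1.5
= 7 beats


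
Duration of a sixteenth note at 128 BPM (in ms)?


Reasoning:
One quarter-note beat = 60000 / BPM = 60000 / 128 ms
Sixteenth note = 1/4 × quarter note
Duration = 1/4 × 60000 / 128 = 15000 / 128
= 117.2 ms


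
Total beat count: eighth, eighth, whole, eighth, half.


Solution.
Beat values:
  eighth = 0.5 beats
  eighth = 0.5 beats
  whole = 4 beats
  eighth = 0.5 beats
  half = 2 beats
Sum = 0.5 + 0.5 + 4 + 0.5 + 2
= 7.5 beats


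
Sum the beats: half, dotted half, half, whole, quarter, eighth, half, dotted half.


Working:
Beat values:
  half = 2 beats
  dotted half = 3 beats
  half = 2 beats
  whole = 4 beats
  quarter = 1 beat
  eighth = 0.5 beats
  half = 2 beats
  dotted half = 3 beats
Sum = 2 + 3 + 2 + 4 + 1 + 0.5 + 2 + 3
= 17.5 beats


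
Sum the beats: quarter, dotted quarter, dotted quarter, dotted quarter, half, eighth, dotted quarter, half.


Beat values:
  quarter = 1 beat
  dotted quarter = 1.5 beats
  dotted quarter = 1.5 beats
  dotted quarter = 1.5 beats
  half = 2 beats
  eighth = 0.5 beats
  dotted quarter = 1.5 beats
  half = 2 beats
Sum = 1 + 1.5 + 1.5 + 1.5 + 2 + 0.5 + 1.5 + 2
= 11.5 beats


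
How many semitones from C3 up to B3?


Working:
Absolute semitone position = octave×12 + chromatic position
C3: 3×12 + 0 = 36
B3: 3×12 + 11 = 47
Difference = 47 - 36 = 11
= 11 semitones


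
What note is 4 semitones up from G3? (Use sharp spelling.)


Working:
G3: chromatic position 7 in octave 3 → absolute = 3×12 + 7 = 43
Transpose up 4: 43 + 4 = 47
47 = 3×12 + 11 → B in octave 3
Result = B3


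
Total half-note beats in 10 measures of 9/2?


Let's work it out.
Time signature 9/2: the bottom number 2 means the half note gets one count
The top number 9 means 9 half-note beats per measure
Total = 9 × 10 measures
= 90 half-note beats


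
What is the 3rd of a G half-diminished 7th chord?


Solution.
Half-diminished 7th chord = root + minor 3rd + diminished 5th + minor 7th
Seventh chords stack in thirds, so the letter names are G-B-D-F
Root: G
Minor 3rd above G: Bb
Diminished 5th above G: Db
Minor 7th above G: F
The 3rd = Bb


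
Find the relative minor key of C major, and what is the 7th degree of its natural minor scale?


Step by step:
The relative minor shares the major's key signature and starts on its 6th degree
6th degree = a major 6th above the tonic; a major 6th above C is A
→ relative minor of C major is A minor
A natural minor scale: A B C D E F G
= A minor; 7th degree = G
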